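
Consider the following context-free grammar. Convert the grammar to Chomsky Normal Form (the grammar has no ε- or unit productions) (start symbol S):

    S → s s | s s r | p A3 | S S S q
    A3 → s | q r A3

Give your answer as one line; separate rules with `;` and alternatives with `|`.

S → X1 X1 | X1 Y1 | X3 A3 | S Y2; A3 → s | X4 Y4; X1 → s; X2 → r; X3 → p; X4 → q; Y1 → X1 X2; Y2 → S Y3; Y3 → S X4; Y4 → X2 A3

Introduce a nonterminal for each terminal appearing in a rule of length ≥ 2: X1 → s, X2 → r, X3 → p, X4 → q.
Binarize each right-hand side of length ≥ 3 by chaining fresh nonterminals (Y1, Y2, …): affected rules were S → X1 X1 X2; S → S S S X4; A3 → X4 X2 A3.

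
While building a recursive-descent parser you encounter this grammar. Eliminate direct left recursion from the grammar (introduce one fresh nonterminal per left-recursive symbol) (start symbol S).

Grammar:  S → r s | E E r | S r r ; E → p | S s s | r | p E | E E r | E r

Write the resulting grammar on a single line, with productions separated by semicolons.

S → r s S' | E E r S'; E → p E' | S s s E' | r E' | p E E'; S' → r r S' | ε; E' → E r E' | r E' | ε

S, E are directly left-recursive.
For S: α = {r r}, β = {r s, E E r}. Rewrite as S → β S' and S' → α S' | ε.
For E: α = {E r, r}, β = {p, S s s, r, p E}. Rewrite as E → β E' and E' → α E' | ε.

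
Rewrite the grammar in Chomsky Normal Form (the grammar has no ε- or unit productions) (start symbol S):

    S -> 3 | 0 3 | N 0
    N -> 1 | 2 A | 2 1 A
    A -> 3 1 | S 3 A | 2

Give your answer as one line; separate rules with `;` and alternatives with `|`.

Introduce a nonterminal for each terminal appearing in a rule of length ≥ 2: X1 → 0, X2 → 3, X3 → 2, X4 → 1.
Binarize each right-hand side of length ≥ 3 by chaining fresh nonterminals (Y1, Y2, …): affected rules were N → X3 X4 A; A → S X2 A.

S -> 3 | X1 X2 | N X1; N -> 1 | X3 A | X3 Y1; A -> X2 X4 | S Y2 | 2; X1 -> 0; X2 -> 3; X3 -> 2; X4 -> 1; Y1 -> X4 A; Y2 -> X2 A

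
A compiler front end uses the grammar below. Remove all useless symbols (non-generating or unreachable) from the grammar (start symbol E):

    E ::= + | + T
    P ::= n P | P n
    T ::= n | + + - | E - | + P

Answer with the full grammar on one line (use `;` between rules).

Generating nonterminals: {E, T}.
Reachable from E after that: {E, T}.
Removed useless symbols: {P} and every production mentioning them.

E ::= + | + T; T ::= n | + + - | E -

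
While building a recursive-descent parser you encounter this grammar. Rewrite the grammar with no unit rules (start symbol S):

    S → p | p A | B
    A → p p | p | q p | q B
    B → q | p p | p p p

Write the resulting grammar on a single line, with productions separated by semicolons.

S → q | p p | p p p | p | p A; A → p p | p | q p | q B; B → q | p p | p p p

Unit pairs: S ⇒* {B}.
For every A with A ⇒* B via unit rules, add B's non-unit alternatives to A; then delete every rule of the form X → Y.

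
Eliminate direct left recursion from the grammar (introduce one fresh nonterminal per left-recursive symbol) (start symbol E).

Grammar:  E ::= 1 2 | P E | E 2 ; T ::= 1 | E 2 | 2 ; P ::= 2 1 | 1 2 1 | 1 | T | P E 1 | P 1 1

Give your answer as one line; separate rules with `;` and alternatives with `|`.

E, P are directly left-recursive.
For E: α = {2}, β = {1 2, P E}. Rewrite as E → β E' and E' → α E' | ε.
For P: α = {E 1, 1 1}, β = {2 1, 1 2 1, 1, T}. Rewrite as P → β P' and P' → α P' | ε.

E ::= 1 2 E' | P E E'; T ::= 1 | E 2 | 2; P ::= 2 1 P' | 1 2 1 P' | 1 P' | T P'; E' ::= 2 E' | ε; P' ::= E 1 P' | 1 1 P' | ε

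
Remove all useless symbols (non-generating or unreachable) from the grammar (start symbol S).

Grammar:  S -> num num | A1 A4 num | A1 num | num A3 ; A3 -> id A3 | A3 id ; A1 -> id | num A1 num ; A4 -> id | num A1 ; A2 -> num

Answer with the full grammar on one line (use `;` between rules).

Generating nonterminals: {A1, A2, A4, S}.
Reachable from S after that: {A1, A4, S}.
Removed useless symbols: {A2, A3} and every production mentioning them.

S -> num num | A1 A4 num | A1 num; A1 -> id | num A1 num; A4 -> id | num A1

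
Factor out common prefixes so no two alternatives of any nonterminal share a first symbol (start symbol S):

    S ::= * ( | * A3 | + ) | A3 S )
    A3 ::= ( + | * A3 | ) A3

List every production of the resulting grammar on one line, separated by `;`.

S has alternatives sharing prefix '*': factor to S → * S' with S' → ( | A3.

S ::= + ) | A3 S ) | * S'; A3 ::= ( + | * A3 | ) A3; S' ::= ( | A3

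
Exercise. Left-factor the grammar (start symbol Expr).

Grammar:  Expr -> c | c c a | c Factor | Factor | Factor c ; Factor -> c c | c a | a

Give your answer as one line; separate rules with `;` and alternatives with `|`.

Expr has alternatives sharing prefix 'c': factor to Expr → c Expr1 with Expr1 → ε | c a | Factor.
Expr has alternatives sharing prefix 'Factor': factor to Expr → Factor Expr2 with Expr2 → ε | c.
Factor has alternatives sharing prefix 'c': factor to Factor → c Factor1 with Factor1 → c | a.

Expr -> c Expr1 | Factor Expr2; Factor -> a | c Factor1; Expr1 -> ε | c a | Factor; Expr2 -> ε | c; Factor1 -> c | a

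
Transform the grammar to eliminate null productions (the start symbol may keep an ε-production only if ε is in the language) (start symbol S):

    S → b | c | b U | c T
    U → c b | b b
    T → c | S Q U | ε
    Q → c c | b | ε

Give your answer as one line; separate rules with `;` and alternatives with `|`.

S → b | c | b U | c T; U → c b | b b; T → c | S Q U | S U; Q → c c | b

The nullable symbols are {Q, T}.
ε ∉ L(G), so no ε-production is kept.
Expand every rule over subsets of its nullable positions: T → S Q U gives S Q U | S U.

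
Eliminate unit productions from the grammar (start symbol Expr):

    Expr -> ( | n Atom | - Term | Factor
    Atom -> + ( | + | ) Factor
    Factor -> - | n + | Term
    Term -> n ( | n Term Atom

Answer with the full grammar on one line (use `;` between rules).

Expr -> n ( | n Term Atom | - | n + | ( | n Atom | - Term; Atom -> + ( | + | ) Factor; Factor -> n ( | n Term Atom | - | n +; Term -> n ( | n Term Atom

Unit pairs: Expr ⇒* {Factor, Term}; Factor ⇒* {Term}.
For each unit pair (A, B), copy every non-unit production of B to A, then drop all unit productions.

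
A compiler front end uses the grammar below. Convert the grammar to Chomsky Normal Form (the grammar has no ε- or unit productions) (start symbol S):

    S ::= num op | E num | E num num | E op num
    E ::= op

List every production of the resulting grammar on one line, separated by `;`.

S ::= X1 X2 | E X1 | E Y1 | E Y2; E ::= op; X1 ::= num; X2 ::= op; Y1 ::= X1 X1; Y2 ::= X2 X1

Introduce a nonterminal for each terminal appearing in a rule of length ≥ 2: X1 → num, X2 → op.
Binarize each right-hand side of length ≥ 3 by chaining fresh nonterminals (Y1, Y2, …): affected rules were S → E X1 X1; S → E X2 X1.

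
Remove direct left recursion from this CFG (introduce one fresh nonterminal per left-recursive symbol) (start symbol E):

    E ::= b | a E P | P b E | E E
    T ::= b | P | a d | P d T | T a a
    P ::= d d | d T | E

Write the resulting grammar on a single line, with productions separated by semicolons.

E, T are directly left-recursive.
For E: α = {E}, β = {b, a E P, P b E}. Rewrite as E → β E' and E' → α E' | ε.
For T: α = {a a}, β = {b, P, a d, P d T}. Rewrite as T → β T' and T' → α T' | ε.

E ::= b E' | a E P E' | P b E E'; T ::= b T' | P T' | a d T' | P d T T'; P ::= d d | d T | E; E' ::= E E' | ε; T' ::= a a T' | ε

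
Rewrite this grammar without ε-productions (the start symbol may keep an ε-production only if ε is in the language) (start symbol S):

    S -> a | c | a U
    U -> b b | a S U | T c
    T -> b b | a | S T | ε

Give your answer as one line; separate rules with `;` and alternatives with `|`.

Nullable nonterminals: {T}.
ε ∉ L(G), so no ε-production is kept.
Add the nullable-subset variants: U → T c gives T c | c. T → S T gives S T | S.

S -> a | c | a U; U -> b b | a S U | T c | c; T -> b b | a | S T | S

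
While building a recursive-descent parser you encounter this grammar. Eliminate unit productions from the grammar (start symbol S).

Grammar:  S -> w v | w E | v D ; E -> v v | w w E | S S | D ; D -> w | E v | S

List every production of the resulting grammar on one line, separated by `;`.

S -> w v | w E | v D; E -> w v | w E | v D | v v | w w E | S S | w | E v; D -> w v | w E | v D | w | E v

Unit pairs: D ⇒* {S}; E ⇒* {D, S}.
For each unit pair (A, B), copy every non-unit production of B to A, then drop all unit productions.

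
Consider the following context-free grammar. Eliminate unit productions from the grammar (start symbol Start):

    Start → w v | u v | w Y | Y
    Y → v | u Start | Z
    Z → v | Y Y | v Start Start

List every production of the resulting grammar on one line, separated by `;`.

Start → v | Y Y | v Start Start | w v | u v | w Y | u Start; Y → v | Y Y | v Start Start | u Start; Z → v | Y Y | v Start Start

Unit pairs: Start ⇒* {Y, Z}; Y ⇒* {Z}.
For every A with A ⇒* B via unit rules, add B's non-unit alternatives to A; then delete every rule of the form X → Y.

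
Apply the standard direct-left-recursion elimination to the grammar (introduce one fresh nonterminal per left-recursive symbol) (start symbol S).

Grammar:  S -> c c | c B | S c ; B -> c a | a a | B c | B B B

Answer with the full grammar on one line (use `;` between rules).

S -> c c S' | c B S'; B -> c a B' | a a B'; S' -> c S' | ε; B' -> c B' | B B B' | ε

Left recursion appears on S, B.
For S: α = {c}, β = {c c, c B}. Rewrite as S → β S' and S' → α S' | ε.
For B: α = {c, B B}, β = {c a, a a}. Rewrite as B → β B' and B' → α B' | ε.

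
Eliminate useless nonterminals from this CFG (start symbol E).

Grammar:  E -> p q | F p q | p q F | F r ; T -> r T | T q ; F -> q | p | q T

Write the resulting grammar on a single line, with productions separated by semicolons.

Generating nonterminals: {E, F}.
Reachable from E after that: {E, F}.
Removed useless symbols: {T} and every production mentioning them.

E -> p q | F p q | p q F | F r; F -> q | p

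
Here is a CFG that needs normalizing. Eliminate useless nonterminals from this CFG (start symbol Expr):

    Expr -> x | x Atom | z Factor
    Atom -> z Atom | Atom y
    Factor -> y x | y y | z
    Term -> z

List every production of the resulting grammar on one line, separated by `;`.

Generating nonterminals: {Expr, Factor, Term}.
Reachable from Expr after that: {Expr, Factor}.
Removed useless symbols: {Atom, Term} and every production mentioning them.

Expr -> x | z Factor; Factor -> y x | y y | z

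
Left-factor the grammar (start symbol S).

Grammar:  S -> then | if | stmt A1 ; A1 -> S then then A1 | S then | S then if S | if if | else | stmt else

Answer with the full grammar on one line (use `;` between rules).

S -> then | if | stmt A1; A1 -> if if | else | stmt else | S then A1'; A1' -> then A1 | ε | if S

A1 has alternatives sharing prefix 'S then': factor to A1 → S then A1' with A1' → then A1 | ε | if S.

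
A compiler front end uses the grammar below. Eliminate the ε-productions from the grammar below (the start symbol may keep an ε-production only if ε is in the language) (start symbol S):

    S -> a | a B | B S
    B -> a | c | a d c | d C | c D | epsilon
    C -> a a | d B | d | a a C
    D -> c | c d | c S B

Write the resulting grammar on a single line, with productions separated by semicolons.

Nullable nonterminals: {B}.
ε ∉ L(G), so no ε-production is kept.
For each production, add variants omitting each subset of nullable occurrences: C → d B gives d B | d. D → c S B gives c S B | c S.

S -> a | a B | B S; B -> a | c | a d c | d C | c D; C -> a a | d B | d | a a C; D -> c | c d | c S B | c S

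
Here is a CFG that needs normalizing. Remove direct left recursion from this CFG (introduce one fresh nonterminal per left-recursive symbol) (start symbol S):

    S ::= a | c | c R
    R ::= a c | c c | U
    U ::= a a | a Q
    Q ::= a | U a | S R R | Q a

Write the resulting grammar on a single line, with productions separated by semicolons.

S ::= a | c | c R; R ::= a c | c c | U; U ::= a a | a Q; Q ::= a Q' | U a Q' | S R R Q'; Q' ::= a Q' | ε

Left recursion appears on Q.
For Q: α = {a}, β = {a, U a, S R R}. Rewrite as Q → β Q' and Q' → α Q' | ε.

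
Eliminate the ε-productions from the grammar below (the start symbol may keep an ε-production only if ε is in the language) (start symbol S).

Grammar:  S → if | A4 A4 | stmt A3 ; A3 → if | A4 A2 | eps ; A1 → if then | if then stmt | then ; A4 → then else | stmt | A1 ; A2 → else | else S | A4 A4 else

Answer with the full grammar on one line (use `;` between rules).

S → if | A4 A4 | stmt A3 | stmt; A3 → if | A4 A2; A1 → if then | if then stmt | then; A4 → then else | stmt | A1; A2 → else | else S | A4 A4 else

Nullable set = {A3}.
ε ∉ L(G), so no ε-production is kept.
Expand every rule over subsets of its nullable positions: S → stmt A3 gives stmt A3 | stmt.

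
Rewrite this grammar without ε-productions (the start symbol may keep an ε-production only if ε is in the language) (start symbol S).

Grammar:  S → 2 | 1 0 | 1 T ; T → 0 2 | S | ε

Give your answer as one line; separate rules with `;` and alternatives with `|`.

S → 2 | 1 0 | 1 T | 1; T → 0 2 | S

Nullable nonterminals: {T}.
ε ∉ L(G), so no ε-production is kept.
Add the nullable-subset variants: S → 1 T gives 1 T | 1.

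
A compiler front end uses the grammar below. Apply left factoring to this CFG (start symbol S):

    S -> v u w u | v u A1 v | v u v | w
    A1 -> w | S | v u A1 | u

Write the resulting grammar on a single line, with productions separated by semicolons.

S -> w | v u S'; A1 -> w | S | v u A1 | u; S' -> w u | A1 v | v

S has alternatives sharing prefix 'v u': factor to S → v u S' with S' → w u | A1 v | v.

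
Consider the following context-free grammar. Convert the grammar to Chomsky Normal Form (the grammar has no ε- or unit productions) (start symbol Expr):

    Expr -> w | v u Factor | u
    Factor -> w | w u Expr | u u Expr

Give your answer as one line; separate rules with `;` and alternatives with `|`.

Expr -> w | X1 Y1 | u; Factor -> w | X3 Y2 | X2 Y3; X1 -> v; X2 -> u; X3 -> w; Y1 -> X2 Factor; Y2 -> X2 Expr; Y3 -> X2 Expr

Introduce a nonterminal for each terminal appearing in a rule of length ≥ 2: X1 → v, X2 → u, X3 → w.
Binarize each right-hand side of length ≥ 3 by chaining fresh nonterminals (Y1, Y2, …): affected rules were Expr → X1 X2 Factor; Factor → X3 X2 Expr; Factor → X2 X2 Expr.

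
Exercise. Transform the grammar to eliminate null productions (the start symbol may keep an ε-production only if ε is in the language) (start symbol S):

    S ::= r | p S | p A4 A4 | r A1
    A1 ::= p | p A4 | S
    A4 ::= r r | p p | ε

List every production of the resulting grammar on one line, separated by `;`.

Nullable set = {A4}.
ε ∉ L(G), so no ε-production is kept.
Add the nullable-subset variants: S → p A4 A4 gives p A4 A4 | p A4 | p.

S ::= r | p S | p A4 A4 | p A4 | p | r A1; A1 ::= p | p A4 | S; A4 ::= r r | p p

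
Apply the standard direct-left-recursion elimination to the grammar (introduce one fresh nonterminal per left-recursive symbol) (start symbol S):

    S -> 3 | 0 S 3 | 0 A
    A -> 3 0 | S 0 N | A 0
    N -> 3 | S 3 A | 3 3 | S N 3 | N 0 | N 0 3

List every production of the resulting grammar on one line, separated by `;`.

S -> 3 | 0 S 3 | 0 A; A -> 3 0 A' | S 0 N A'; N -> 3 N' | S 3 A N' | 3 3 N' | S N 3 N'; A' -> 0 A' | epsilon; N' -> 0 N' | 0 3 N' | epsilon

A, N are directly left-recursive.
For A: α = {0}, β = {3 0, S 0 N}. Rewrite as A → β A' and A' → α A' | ε.
For N: α = {0, 0 3}, β = {3, S 3 A, 3 3, S N 3}. Rewrite as N → β N' and N' → α N' | ε.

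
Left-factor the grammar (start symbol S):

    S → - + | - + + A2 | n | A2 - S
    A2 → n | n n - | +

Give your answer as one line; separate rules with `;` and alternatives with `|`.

S has alternatives sharing prefix '- +': factor to S → - + S' with S' → ε | + A2.
A2 has alternatives sharing prefix 'n': factor to A2 → n A2' with A2' → ε | n -.

S → n | A2 - S | - + S'; A2 → + | n A2'; S' → ε | + A2; A2' → ε | n -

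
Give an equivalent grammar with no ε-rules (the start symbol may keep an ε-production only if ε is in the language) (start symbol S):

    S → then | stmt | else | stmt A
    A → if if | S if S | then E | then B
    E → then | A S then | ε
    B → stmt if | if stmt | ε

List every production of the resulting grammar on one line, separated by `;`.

Nullable set = {B, E}.
ε ∉ L(G), so no ε-production is kept.
For each production, add variants omitting each subset of nullable occurrences: A → then E gives then E | then.

S → then | stmt | else | stmt A; A → if if | S if S | then E | then | then B; E → then | A S then; B → stmt if | if stmt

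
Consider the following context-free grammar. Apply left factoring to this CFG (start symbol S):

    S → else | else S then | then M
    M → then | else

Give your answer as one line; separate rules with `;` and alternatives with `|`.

S has alternatives sharing prefix 'else': factor to S → else S' with S' → ε | S then.

S → then M | else S'; M → then | else; S' → ε | S then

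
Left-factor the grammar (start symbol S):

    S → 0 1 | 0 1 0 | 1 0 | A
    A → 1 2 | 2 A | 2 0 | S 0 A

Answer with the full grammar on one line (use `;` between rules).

S has alternatives sharing prefix '0 1': factor to S → 0 1 S' with S' → ε | 0.
A has alternatives sharing prefix '2': factor to A → 2 A' with A' → A | 0.

S → 1 0 | A | 0 1 S'; A → 1 2 | S 0 A | 2 A'; S' → ε | 0; A' → A | 0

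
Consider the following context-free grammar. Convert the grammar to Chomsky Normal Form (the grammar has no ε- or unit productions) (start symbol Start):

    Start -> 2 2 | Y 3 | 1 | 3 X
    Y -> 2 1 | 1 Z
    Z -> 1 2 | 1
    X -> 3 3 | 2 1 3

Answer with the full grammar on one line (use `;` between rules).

Start -> X1 X1 | Y X2 | 1 | X2 X; Y -> X1 X3 | X3 Z; Z -> X3 X1 | 1; X -> X2 X2 | X1 Y1; X1 -> 2; X2 -> 3; X3 -> 1; Y1 -> X3 X2

Introduce a nonterminal for each terminal appearing in a rule of length ≥ 2: X1 → 2, X2 → 3, X3 → 1.
Binarize each right-hand side of length ≥ 3 by chaining fresh nonterminals (Y1, Y2, …): affected rules were X → X1 X3 X2.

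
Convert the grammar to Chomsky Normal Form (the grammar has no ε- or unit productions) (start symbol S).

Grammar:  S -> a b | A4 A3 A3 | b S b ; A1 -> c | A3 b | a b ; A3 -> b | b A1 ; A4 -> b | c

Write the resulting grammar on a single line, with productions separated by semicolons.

S -> X1 X2 | A4 Y1 | X2 Y2; A1 -> c | A3 X2 | X1 X2; A3 -> b | X2 A1; A4 -> b | c; X1 -> a; X2 -> b; Y1 -> A3 A3; Y2 -> S X2

Introduce a nonterminal for each terminal appearing in a rule of length ≥ 2: X1 → a, X2 → b.
Binarize each right-hand side of length ≥ 3 by chaining fresh nonterminals (Y1, Y2, …): affected rules were S → A4 A3 A3; S → X2 S X2.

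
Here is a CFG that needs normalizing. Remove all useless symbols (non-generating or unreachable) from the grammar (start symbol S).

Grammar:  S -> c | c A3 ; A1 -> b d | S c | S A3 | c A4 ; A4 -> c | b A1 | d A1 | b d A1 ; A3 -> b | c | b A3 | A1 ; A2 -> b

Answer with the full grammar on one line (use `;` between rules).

S -> c | c A3; A1 -> b d | S c | S A3 | c A4; A4 -> c | b A1 | d A1 | b d A1; A3 -> b | c | b A3 | A1

Generating nonterminals: {A1, A2, A3, A4, S}.
Reachable from S after that: {A1, A3, A4, S}.
Removed useless symbols: {A2} and every production mentioning them.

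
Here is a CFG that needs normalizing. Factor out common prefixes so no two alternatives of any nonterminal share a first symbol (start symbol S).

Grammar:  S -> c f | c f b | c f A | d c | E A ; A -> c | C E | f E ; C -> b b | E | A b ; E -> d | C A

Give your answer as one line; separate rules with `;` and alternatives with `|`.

S -> d c | E A | c f S'; A -> c | C E | f E; C -> b b | E | A b; E -> d | C A; S' -> ε | b | A

S has alternatives sharing prefix 'c f': factor to S → c f S' with S' → ε | b | A.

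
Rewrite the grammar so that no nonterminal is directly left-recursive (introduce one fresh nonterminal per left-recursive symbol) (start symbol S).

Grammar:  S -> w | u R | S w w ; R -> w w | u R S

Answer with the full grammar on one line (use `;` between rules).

S -> w S' | u R S'; R -> w w | u R S; S' -> w w S' | ε

S is directly left-recursive.
For S: α = {w w}, β = {w, u R}. Rewrite as S → β S' and S' → α S' | ε.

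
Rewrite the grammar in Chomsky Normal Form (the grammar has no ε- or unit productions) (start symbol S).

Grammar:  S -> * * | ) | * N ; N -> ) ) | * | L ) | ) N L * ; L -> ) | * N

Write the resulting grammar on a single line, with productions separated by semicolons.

Introduce a nonterminal for each terminal appearing in a rule of length ≥ 2: X1 → *, X2 → ).
Binarize each right-hand side of length ≥ 3 by chaining fresh nonterminals (Y1, Y2, …): affected rules were N → X2 N L X1.

S -> X1 X1 | ) | X1 N; N -> X2 X2 | * | L X2 | X2 Y1; L -> ) | X1 N; X1 -> *; X2 -> ); Y1 -> N Y2; Y2 -> L X1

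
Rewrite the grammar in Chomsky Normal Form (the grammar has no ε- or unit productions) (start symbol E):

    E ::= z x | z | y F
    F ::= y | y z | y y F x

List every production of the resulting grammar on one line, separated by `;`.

E ::= X1 X2 | z | X3 F; F ::= y | X3 X1 | X3 Y1; X1 ::= z; X2 ::= x; X3 ::= y; Y1 ::= X3 Y2; Y2 ::= F X2

Introduce a nonterminal for each terminal appearing in a rule of length ≥ 2: X1 → z, X2 → x, X3 → y.
Binarize each right-hand side of length ≥ 3 by chaining fresh nonterminals (Y1, Y2, …): affected rules were F → X3 X3 F X2.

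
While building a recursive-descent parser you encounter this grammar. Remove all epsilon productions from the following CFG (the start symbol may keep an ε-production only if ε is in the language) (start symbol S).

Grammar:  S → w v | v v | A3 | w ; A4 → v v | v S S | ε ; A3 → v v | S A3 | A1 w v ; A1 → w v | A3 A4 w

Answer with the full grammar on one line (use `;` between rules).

S → w v | v v | A3 | w; A4 → v v | v S S; A3 → v v | S A3 | A1 w v; A1 → w v | A3 A4 w | A3 w

Nullable nonterminals: {A4}.
ε ∉ L(G), so no ε-production is kept.
Add the nullable-subset variants: A1 → A3 A4 w gives A3 A4 w | A3 w.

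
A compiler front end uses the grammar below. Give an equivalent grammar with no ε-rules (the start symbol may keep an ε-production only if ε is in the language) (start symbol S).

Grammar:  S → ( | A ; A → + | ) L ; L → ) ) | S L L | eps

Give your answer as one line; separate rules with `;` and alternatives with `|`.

S → ( | A; A → + | ) L | ); L → ) ) | S L L | S L | S

The nullable symbols are {L}.
ε ∉ L(G), so no ε-production is kept.
Expand every rule over subsets of its nullable positions: A → ) L gives ) L | ). L → S L L gives S L L | S L | S.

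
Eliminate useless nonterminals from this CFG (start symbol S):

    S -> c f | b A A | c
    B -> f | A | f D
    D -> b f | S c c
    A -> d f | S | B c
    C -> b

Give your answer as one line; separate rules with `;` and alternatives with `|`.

S -> c f | b A A | c; B -> f | A | f D; D -> b f | S c c; A -> d f | S | B c

Generating nonterminals: {A, B, C, D, S}.
Reachable from S after that: {A, B, D, S}.
Removed useless symbols: {C} and every production mentioning them.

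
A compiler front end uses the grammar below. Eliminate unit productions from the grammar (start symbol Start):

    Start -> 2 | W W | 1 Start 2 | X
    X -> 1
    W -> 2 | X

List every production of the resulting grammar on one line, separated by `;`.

Start -> 2 | W W | 1 Start 2 | 1; X -> 1; W -> 1 | 2

Unit pairs: Start ⇒* {X}; W ⇒* {X}.
For every A with A ⇒* B via unit rules, add B's non-unit alternatives to A; then delete every rule of the form X → Y.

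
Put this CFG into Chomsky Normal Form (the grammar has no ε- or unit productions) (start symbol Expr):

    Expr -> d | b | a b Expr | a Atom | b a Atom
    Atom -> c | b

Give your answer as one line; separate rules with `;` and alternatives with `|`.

Expr -> d | b | X1 Y1 | X1 Atom | X2 Y2; Atom -> c | b; X1 -> a; X2 -> b; Y1 -> X2 Expr; Y2 -> X1 Atom

Introduce a nonterminal for each terminal appearing in a rule of length ≥ 2: X1 → a, X2 → b.
Binarize each right-hand side of length ≥ 3 by chaining fresh nonterminals (Y1, Y2, …): affected rules were Expr → X1 X2 Expr; Expr → X2 X1 Atom.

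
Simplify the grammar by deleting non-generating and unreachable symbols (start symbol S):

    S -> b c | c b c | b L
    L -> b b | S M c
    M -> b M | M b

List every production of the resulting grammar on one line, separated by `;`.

S -> b c | c b c | b L; L -> b b

Generating nonterminals: {L, S}.
Reachable from S after that: {L, S}.
Removed useless symbols: {M} and every production mentioning them.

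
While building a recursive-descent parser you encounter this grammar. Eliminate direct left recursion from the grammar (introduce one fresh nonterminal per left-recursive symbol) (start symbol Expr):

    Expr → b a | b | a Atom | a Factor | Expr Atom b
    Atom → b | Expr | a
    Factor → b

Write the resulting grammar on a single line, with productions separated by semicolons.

Expr → b a Expr1 | b Expr1 | a Atom Expr1 | a Factor Expr1; Atom → b | Expr | a; Factor → b; Expr1 → Atom b Expr1 | ε

Left recursion appears on Expr.
For Expr: α = {Atom b}, β = {b a, b, a Atom, a Factor}. Rewrite as Expr → β Expr1 and Expr1 → α Expr1 | ε.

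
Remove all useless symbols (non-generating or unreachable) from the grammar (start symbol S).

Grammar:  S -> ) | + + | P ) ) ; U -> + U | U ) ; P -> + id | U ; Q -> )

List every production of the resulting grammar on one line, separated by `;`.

S -> ) | + + | P ) ); P -> + id

Generating nonterminals: {P, Q, S}.
Reachable from S after that: {P, S}.
Removed useless symbols: {Q, U} and every production mentioning them.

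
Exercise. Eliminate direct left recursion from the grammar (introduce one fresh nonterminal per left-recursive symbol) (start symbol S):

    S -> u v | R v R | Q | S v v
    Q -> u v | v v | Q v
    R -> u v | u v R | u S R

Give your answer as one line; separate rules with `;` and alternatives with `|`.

S -> u v S' | R v R S' | Q S'; Q -> u v Q' | v v Q'; R -> u v | u v R | u S R; S' -> v v S' | ε; Q' -> v Q' | ε

Directly left-recursive nonterminals: S, Q.
For S: α = {v v}, β = {u v, R v R, Q}. Rewrite as S → β S' and S' → α S' | ε.
For Q: α = {v}, β = {u v, v v}. Rewrite as Q → β Q' and Q' → α Q' | ε.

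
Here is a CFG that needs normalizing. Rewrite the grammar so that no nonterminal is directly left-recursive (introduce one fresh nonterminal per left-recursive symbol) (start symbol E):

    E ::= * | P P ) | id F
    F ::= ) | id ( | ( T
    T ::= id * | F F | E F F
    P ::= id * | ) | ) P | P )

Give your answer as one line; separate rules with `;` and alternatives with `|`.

E ::= * | P P ) | id F; F ::= ) | id ( | ( T; T ::= id * | F F | E F F; P ::= id * P' | ) P' | ) P P'; P' ::= ) P' | ε

Left recursion appears on P.
For P: α = {)}, β = {id *, ), ) P}. Rewrite as P → β P' and P' → α P' | ε.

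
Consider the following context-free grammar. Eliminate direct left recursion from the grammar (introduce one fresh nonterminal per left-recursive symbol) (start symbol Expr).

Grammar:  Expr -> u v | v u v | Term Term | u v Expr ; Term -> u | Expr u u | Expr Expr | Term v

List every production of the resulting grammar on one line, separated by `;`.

Expr -> u v | v u v | Term Term | u v Expr; Term -> u Term1 | Expr u u Term1 | Expr Expr Term1; Term1 -> v Term1 | ε

Left recursion appears on Term.
For Term: α = {v}, β = {u, Expr u u, Expr Expr}. Rewrite as Term → β Term1 and Term1 → α Term1 | ε.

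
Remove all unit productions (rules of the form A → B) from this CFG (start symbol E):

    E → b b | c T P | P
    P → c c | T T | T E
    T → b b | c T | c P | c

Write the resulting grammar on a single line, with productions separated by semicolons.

Unit pairs: E ⇒* {P}.
For each unit pair (A, B), copy every non-unit production of B to A, then drop all unit productions.

E → b b | c T P | c c | T T | T E; P → c c | T T | T E; T → b b | c T | c P | c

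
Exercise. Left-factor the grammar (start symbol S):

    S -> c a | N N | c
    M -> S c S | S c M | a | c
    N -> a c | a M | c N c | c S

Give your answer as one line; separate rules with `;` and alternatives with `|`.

S -> N N | c S'; M -> a | c | S c M'; N -> a N' | c N''; S' -> a | ε; M' -> S | M; N' -> c | M; N'' -> N c | S

S has alternatives sharing prefix 'c': factor to S → c S' with S' → a | ε.
M has alternatives sharing prefix 'S c': factor to M → S c M' with M' → S | M.
N has alternatives sharing prefix 'a': factor to N → a N' with N' → c | M.
N has alternatives sharing prefix 'c': factor to N → c N'' with N'' → N c | S.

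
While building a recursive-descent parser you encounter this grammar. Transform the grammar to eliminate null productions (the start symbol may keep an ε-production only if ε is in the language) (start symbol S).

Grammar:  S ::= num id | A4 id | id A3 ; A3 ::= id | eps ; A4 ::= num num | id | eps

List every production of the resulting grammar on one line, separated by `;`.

The nullable symbols are {A3, A4}.
ε ∉ L(G), so no ε-production is kept.
For each production, add variants omitting each subset of nullable occurrences: S → A4 id gives A4 id | id.

S ::= num id | A4 id | id | id A3; A3 ::= id; A4 ::= num num | id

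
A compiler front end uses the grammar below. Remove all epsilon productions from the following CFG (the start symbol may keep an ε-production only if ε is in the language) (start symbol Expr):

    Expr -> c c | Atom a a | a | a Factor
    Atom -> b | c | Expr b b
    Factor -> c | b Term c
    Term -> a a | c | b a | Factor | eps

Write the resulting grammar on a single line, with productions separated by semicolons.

Expr -> c c | Atom a a | a | a Factor; Atom -> b | c | Expr b b; Factor -> c | b Term c | b c; Term -> a a | c | b a | Factor

Nullable set = {Term}.
ε ∉ L(G), so no ε-production is kept.
Expand every rule over subsets of its nullable positions: Factor → b Term c gives b Term c | b c.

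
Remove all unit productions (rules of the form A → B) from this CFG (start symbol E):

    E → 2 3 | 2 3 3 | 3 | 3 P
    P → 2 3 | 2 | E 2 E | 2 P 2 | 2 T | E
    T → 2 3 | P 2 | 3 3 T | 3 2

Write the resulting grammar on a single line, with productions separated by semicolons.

E → 2 3 | 2 3 3 | 3 | 3 P; P → 2 3 | 2 3 3 | 3 | 3 P | 2 | E 2 E | 2 P 2 | 2 T; T → 2 3 | P 2 | 3 3 T | 3 2

Unit pairs: P ⇒* {E}.
For each unit pair (A, B), copy every non-unit production of B to A, then drop all unit productions.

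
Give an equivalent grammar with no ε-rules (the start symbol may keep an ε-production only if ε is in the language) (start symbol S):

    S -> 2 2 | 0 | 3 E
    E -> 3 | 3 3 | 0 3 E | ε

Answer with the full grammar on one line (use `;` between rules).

The nullable symbols are {E}.
ε ∉ L(G), so no ε-production is kept.
Add the nullable-subset variants: S → 3 E gives 3 E | 3. E → 0 3 E gives 0 3 E | 0 3.

S -> 2 2 | 0 | 3 E | 3; E -> 3 | 3 3 | 0 3 E | 0 3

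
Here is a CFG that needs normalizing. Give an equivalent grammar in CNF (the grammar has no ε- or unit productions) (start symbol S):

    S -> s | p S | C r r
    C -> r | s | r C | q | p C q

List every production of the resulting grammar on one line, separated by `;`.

S -> s | X1 S | C Y1; C -> r | s | X2 C | q | X1 Y2; X1 -> p; X2 -> r; X3 -> q; Y1 -> X2 X2; Y2 -> C X3

Introduce a nonterminal for each terminal appearing in a rule of length ≥ 2: X1 → p, X2 → r, X3 → q.
Binarize each right-hand side of length ≥ 3 by chaining fresh nonterminals (Y1, Y2, …): affected rules were S → C X2 X2; C → X1 C X3.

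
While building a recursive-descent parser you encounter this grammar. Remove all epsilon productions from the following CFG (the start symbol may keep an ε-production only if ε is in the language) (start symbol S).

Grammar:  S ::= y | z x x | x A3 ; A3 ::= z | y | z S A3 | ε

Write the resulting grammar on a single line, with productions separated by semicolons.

S ::= y | z x x | x A3 | x; A3 ::= z | y | z S A3 | z S

Nullable nonterminals: {A3}.
ε ∉ L(G), so no ε-production is kept.
Add the nullable-subset variants: S → x A3 gives x A3 | x. A3 → z S A3 gives z S A3 | z S.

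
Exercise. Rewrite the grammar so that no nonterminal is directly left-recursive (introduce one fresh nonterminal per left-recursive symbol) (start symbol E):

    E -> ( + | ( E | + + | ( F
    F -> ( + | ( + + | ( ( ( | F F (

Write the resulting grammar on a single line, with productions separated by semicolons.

E -> ( + | ( E | + + | ( F; F -> ( + F' | ( + + F' | ( ( ( F'; F' -> F ( F' | ε

F is directly left-recursive.
For F: α = {F (}, β = {( +, ( + +, ( ( (}. Rewrite as F → β F' and F' → α F' | ε.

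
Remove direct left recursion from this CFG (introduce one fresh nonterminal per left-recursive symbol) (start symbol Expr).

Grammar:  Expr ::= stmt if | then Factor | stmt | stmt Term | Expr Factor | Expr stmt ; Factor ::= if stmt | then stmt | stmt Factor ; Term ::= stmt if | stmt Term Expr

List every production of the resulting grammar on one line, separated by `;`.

Directly left-recursive nonterminal: Expr.
For Expr: α = {Factor, stmt}, β = {stmt if, then Factor, stmt, stmt Term}. Rewrite as Expr → β Expr1 and Expr1 → α Expr1 | ε.

Expr ::= stmt if Expr1 | then Factor Expr1 | stmt Expr1 | stmt Term Expr1; Factor ::= if stmt | then stmt | stmt Factor; Term ::= stmt if | stmt Term Expr; Expr1 ::= Factor Expr1 | stmt Expr1 | epsilon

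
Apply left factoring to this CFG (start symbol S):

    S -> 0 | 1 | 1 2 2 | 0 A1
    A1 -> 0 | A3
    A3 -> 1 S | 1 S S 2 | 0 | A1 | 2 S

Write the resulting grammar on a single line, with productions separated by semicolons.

S has alternatives sharing prefix '0': factor to S → 0 S' with S' → ε | A1.
S has alternatives sharing prefix '1': factor to S → 1 S'' with S'' → ε | 2 2.
A3 has alternatives sharing prefix '1 S': factor to A3 → 1 S A3' with A3' → ε | S 2.

S -> 0 S' | 1 S''; A1 -> 0 | A3; A3 -> 0 | A1 | 2 S | 1 S A3'; S' -> ε | A1; S'' -> ε | 2 2; A3' -> ε | S 2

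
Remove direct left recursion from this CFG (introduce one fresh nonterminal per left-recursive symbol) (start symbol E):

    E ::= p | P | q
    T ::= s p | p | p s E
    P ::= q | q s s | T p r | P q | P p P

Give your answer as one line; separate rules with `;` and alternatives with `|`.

Directly left-recursive nonterminal: P.
For P: α = {q, p P}, β = {q, q s s, T p r}. Rewrite as P → β P' and P' → α P' | ε.

E ::= p | P | q; T ::= s p | p | p s E; P ::= q P' | q s s P' | T p r P'; P' ::= q P' | p P P' | ε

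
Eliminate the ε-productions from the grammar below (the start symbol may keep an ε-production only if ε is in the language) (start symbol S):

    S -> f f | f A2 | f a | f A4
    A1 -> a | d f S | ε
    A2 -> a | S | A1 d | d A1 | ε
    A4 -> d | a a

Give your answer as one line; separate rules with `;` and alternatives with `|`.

S -> f f | f A2 | f | f a | f A4; A1 -> a | d f S; A2 -> a | S | A1 d | d | d A1; A4 -> d | a a

Nullable set = {A1, A2}.
ε ∉ L(G), so no ε-production is kept.
For each production, add variants omitting each subset of nullable occurrences: S → f A2 gives f A2 | f. A2 → A1 d gives A1 d | d.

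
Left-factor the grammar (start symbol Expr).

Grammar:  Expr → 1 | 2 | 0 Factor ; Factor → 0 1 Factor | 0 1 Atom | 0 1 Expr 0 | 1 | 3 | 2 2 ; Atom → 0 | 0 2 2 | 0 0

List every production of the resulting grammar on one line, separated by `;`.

Expr → 1 | 2 | 0 Factor; Factor → 1 | 3 | 2 2 | 0 1 Factor1; Atom → 0 Atom1; Factor1 → Factor | Atom | Expr 0; Atom1 → ε | 2 2 | 0

Factor has alternatives sharing prefix '0 1': factor to Factor → 0 1 Factor1 with Factor1 → Factor | Atom | Expr 0.
Atom has alternatives sharing prefix '0': factor to Atom → 0 Atom1 with Atom1 → ε | 2 2 | 0.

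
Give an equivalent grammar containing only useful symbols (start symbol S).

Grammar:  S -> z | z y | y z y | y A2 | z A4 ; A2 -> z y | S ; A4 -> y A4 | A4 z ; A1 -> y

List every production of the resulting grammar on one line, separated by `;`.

Generating nonterminals: {A1, A2, S}.
Reachable from S after that: {A2, S}.
Removed useless symbols: {A1, A4} and every production mentioning them.

S -> z | z y | y z y | y A2; A2 -> z y | S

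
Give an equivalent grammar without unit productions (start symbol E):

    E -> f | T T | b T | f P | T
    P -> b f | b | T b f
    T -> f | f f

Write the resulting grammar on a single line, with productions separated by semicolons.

E -> f | T T | b T | f P | f f; P -> b f | b | T b f; T -> f | f f

Unit pairs: E ⇒* {T}.
For every A with A ⇒* B via unit rules, add B's non-unit alternatives to A; then delete every rule of the form X → Y.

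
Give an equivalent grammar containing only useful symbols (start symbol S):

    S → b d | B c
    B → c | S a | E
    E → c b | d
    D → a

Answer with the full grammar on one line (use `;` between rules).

S → b d | B c; B → c | S a | E; E → c b | d

Generating nonterminals: {B, D, E, S}.
Reachable from S after that: {B, E, S}.
Removed useless symbols: {D} and every production mentioning them.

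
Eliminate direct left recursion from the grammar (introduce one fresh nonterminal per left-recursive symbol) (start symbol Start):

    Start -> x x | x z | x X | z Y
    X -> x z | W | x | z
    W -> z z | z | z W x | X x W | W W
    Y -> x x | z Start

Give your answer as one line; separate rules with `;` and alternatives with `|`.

Start -> x x | x z | x X | z Y; X -> x z | W | x | z; W -> z z W1 | z W1 | z W x W1 | X x W W1; Y -> x x | z Start; W1 -> W W1 | epsilon

Directly left-recursive nonterminal: W.
For W: α = {W}, β = {z z, z, z W x, X x W}. Rewrite as W → β W1 and W1 → α W1 | ε.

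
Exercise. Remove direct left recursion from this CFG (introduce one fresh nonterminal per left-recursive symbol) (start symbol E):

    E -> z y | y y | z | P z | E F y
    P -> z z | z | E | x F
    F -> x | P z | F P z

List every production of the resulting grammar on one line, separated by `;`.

E -> z y E' | y y E' | z E' | P z E'; P -> z z | z | E | x F; F -> x F' | P z F'; E' -> F y E' | ε; F' -> P z F' | ε

Left recursion appears on E, F.
For E: α = {F y}, β = {z y, y y, z, P z}. Rewrite as E → β E' and E' → α E' | ε.
For F: α = {P z}, β = {x, P z}. Rewrite as F → β F' and F' → α F' | ε.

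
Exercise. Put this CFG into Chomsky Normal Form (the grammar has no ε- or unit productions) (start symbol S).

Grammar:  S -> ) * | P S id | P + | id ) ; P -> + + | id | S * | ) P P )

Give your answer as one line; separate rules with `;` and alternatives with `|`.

Introduce a nonterminal for each terminal appearing in a rule of length ≥ 2: X1 → ), X2 → *, X3 → id, X4 → +.
Binarize each right-hand side of length ≥ 3 by chaining fresh nonterminals (Y1, Y2, …): affected rules were S → P S X3; P → X1 P P X1.

S -> X1 X2 | P Y1 | P X4 | X3 X1; P -> X4 X4 | id | S X2 | X1 Y2; X1 -> ); X2 -> *; X3 -> id; X4 -> +; Y1 -> S X3; Y2 -> P Y3; Y3 -> P X1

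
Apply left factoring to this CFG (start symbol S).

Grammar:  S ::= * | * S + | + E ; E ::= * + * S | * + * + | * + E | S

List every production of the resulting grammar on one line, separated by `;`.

S ::= + E | * S'; E ::= S | * + E'; S' ::= ε | S +; E' ::= E | * E''; E'' ::= S | +

S has alternatives sharing prefix '*': factor to S → * S' with S' → ε | S +.
E has alternatives sharing prefix '* +': factor to E → * + E' with E' → * S | * + | E.
E' has alternatives sharing prefix '*': factor to E' → * E'' with E'' → S | +.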